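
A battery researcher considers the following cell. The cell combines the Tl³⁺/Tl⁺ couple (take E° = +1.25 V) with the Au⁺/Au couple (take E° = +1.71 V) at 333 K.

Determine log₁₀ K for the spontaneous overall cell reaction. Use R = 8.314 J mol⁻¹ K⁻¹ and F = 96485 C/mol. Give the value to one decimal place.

13.9

Cathode: Au⁺/Au; anode: Tl³⁺/Tl⁺. E°cell = (+1.71) − (+1.25) = +0.46 V, with n = 2.
ΔG° = −nFE° = −RT ln K, so ln K = nFE°/(RT) = (2)(96485)(+0.46) / ((8.314)(333)) = 32.062.
log₁₀ K = 32.062 / ln 10 = 13.9.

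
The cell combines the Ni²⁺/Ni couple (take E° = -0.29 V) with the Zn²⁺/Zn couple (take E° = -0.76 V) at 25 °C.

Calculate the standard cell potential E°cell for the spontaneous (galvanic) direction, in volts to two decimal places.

+0.47 V

The Ni²⁺/Ni couple has the higher reduction potential, so it is the cathode; Zn²⁺/Zn is oxidised at the anode.
E°cell = E°(cathode) − E°(anode) = (-0.29) − (-0.76) = +0.47 V.
Since E°cell > 0, the reaction is spontaneous under standard conditions.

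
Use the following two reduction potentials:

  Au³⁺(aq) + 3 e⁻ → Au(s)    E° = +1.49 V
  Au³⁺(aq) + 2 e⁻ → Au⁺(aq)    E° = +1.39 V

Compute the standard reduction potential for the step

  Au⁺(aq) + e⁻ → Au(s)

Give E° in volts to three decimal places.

+1.690 V

Sequential free energies add, so n₃E°₃ = n₁E°₁ + n₂E°₂.
With n₃ = 3, and the known step contributing 2×(+1.39) V, the unknown satisfies 1·E° = 3×(+1.49) − 2×(+1.39) = +1.690.
E° = +1.690 / 1 = +1.690 V.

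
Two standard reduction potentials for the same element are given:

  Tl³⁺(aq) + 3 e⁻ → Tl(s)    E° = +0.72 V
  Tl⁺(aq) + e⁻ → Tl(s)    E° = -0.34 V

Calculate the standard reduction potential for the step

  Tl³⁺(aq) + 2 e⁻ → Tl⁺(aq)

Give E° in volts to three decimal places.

Sequential free energies add, so n₃E°₃ = n₁E°₁ + n₂E°₂.
With n₃ = 3, and the known step contributing 1×(-0.34) V, the unknown satisfies 2·E° = 3×(+0.72) − 1×(-0.34) = +2.500.
E° = +2.500 / 2 = +1.250 V.

+1.250 V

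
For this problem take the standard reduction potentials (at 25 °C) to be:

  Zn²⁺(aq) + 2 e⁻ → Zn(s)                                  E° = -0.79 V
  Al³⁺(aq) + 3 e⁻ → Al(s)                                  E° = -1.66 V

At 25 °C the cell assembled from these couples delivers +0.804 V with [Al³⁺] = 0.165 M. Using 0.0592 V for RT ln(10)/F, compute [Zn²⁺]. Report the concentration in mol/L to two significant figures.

0.0018 M

Zn²⁺/Zn is the cathode, Al³⁺/Al the anode: E°cell = +0.87 V, n = 6.
Overall reaction: 3 Zn²⁺(aq) + 2 Al(s) → 3 Zn(s) + 2 Al³⁺(aq); Q = [Al³⁺]^2/[Zn²⁺]^3.
From E = E° − (0.0592/n) log Q: log Q = (E° − E)·n/0.0592 = (+0.87 − (+0.804))·6/0.0592 = 6.6892.
So 3·log[Zn²⁺] = 2·log(0.165) − log Q = -1.5650 − (6.6892) = -8.2542; log[Zn²⁺] = -8.2542 / 3 = -2.7514; [Zn²⁺] = 10^(-2.7514) ≈ 0.0018 M.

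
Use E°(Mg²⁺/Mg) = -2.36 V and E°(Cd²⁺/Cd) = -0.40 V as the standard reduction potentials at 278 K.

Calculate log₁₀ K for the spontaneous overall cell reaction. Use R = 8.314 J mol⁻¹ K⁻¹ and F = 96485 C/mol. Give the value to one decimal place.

71.1

Cathode: Cd²⁺/Cd; anode: Mg²⁺/Mg. E°cell = (-0.40) − (-2.36) = +1.96 V, with n = 2.
ΔG° = −nFE° = −RT ln K, so ln K = nFE°/(RT) = (2)(96485)(+1.96) / ((8.314)(278)) = 163.641.
log₁₀ K = 163.641 / ln 10 = 71.1.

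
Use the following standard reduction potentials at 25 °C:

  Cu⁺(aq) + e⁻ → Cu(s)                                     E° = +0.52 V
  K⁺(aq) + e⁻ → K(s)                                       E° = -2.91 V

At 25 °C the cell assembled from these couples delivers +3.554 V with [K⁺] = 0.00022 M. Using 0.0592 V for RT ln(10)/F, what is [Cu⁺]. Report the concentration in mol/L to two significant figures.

0.027 M

Cu⁺/Cu is the cathode, K⁺/K the anode: E°cell = +3.43 V, n = 1.
Overall reaction: Cu⁺(aq) + K(s) → Cu(s) + K⁺(aq); Q = [K⁺]^1/[Cu⁺]^1.
From E = E° − (0.0592/n) log Q: log Q = (E° − E)·n/0.0592 = (+3.43 − (+3.554))·1/0.0592 = -2.0946.
So 1·log[Cu⁺] = 1·log(0.00022) − log Q = -3.6576 − (-2.0946) = -1.5630; [Cu⁺] = 10^(-1.5630) ≈ 0.027 M.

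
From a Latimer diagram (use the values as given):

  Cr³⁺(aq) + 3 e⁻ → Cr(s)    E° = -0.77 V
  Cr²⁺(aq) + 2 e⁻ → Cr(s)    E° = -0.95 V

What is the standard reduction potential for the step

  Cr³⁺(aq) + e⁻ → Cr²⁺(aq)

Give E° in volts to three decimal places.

-0.410 V

Sequential free energies add, so n₃E°₃ = n₁E°₁ + n₂E°₂.
With n₃ = 3, and the known step contributing 2×(-0.95) V, the unknown satisfies 1·E° = 3×(-0.77) − 2×(-0.95) = -0.410.
E° = -0.410 / 1 = -0.410 V.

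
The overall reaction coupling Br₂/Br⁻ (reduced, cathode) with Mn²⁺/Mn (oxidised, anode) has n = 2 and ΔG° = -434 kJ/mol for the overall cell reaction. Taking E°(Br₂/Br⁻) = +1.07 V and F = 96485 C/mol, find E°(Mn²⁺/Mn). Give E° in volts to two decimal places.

E°cell = −ΔG°/(nF) = −(-434×10³)/((2)(96485)) = +2.249 V.
Since Br₂/Br⁻ is the cathode and Mn²⁺/Mn the anode, E°cell = E°(Br₂/Br⁻) − E°(Mn²⁺/Mn).
So E°(Mn²⁺/Mn) = E°(Br₂/Br⁻) − E°cell = (+1.07) − (+2.249) = -1.18 V.

-1.18 V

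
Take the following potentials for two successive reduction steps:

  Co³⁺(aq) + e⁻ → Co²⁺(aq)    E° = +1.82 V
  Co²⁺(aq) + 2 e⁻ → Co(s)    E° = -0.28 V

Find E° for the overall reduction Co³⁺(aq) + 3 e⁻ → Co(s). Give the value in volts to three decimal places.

+0.420 V

Since ΔG° = −nFE° is additive over sequential reductions, n₃E°₃ = n₁E°₁ + n₂E°₂.
E°₃ = (1×+1.82 + 2×-0.28) / 3 = (+1.260) / 3 = +0.420 V.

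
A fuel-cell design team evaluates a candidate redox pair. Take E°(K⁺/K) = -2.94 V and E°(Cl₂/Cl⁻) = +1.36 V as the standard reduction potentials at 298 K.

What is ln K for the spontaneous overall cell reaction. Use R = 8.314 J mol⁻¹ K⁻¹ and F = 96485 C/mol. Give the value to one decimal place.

Cathode: Cl₂/Cl⁻; anode: K⁺/K. E°cell = (+1.36) − (-2.94) = +4.30 V, with n = 2.
ΔG° = −nFE° = −RT ln K, so ln K = nFE°/(RT) = (2)(96485)(+4.30) / ((8.314)(298)) = 334.913.

334.9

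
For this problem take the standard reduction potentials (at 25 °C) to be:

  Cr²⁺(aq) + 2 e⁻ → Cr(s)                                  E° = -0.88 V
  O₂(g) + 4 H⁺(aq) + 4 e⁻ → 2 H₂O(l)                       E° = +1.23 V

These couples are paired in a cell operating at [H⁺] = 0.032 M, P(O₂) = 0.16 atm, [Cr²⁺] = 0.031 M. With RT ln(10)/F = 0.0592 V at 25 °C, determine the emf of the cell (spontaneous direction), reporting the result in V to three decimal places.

+2.054 V

O₂/H₂O is the cathode (higher E°), Cr²⁺/Cr the anode: E°cell = +1.23 − (-0.88) = +2.11 V, n = 4.
Overall: O₂(g) + 4 H⁺(aq) + 2 Cr(s) → 2 H₂O(l) + 2 Cr²⁺(aq)
Q = [Cr²⁺]^2 / (P(O₂)·[H⁺]^4); log Q = 3.758.
E = E° − (0.0592/n) log Q = +2.11 − (0.0592/4)(3.758) = +2.054 V.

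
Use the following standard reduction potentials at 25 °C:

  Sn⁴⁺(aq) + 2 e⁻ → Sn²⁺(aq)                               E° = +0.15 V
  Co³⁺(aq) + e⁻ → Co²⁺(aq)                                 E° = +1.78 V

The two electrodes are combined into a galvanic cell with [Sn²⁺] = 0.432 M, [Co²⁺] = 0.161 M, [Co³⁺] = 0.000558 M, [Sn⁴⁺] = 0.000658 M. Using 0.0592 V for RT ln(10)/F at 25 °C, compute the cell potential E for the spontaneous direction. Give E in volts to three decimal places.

+1.568 V

Co³⁺/Co²⁺ is the cathode (higher E°), Sn⁴⁺/Sn²⁺ the anode: E°cell = +1.78 − (+0.15) = +1.63 V, n = 2.
Overall: 2 Co³⁺(aq) + Sn²⁺(aq) → 2 Co²⁺(aq) + Sn⁴⁺(aq)
Q = [Co²⁺]^2·[Sn⁴⁺] / ([Co³⁺]^2·[Sn²⁺]); log Q = 2.103.
E = E° − (0.0592/n) log Q = +1.63 − (0.0592/2)(2.103) = +1.568 V.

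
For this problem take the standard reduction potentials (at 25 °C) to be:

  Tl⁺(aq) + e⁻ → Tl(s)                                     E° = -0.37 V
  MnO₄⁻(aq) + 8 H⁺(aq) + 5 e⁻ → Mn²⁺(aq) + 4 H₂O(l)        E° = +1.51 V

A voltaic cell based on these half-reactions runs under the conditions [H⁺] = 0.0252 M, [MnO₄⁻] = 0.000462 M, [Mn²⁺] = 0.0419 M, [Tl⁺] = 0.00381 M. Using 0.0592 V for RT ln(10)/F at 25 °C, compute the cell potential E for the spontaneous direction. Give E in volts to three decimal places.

+1.849 V

MnO₄⁻/Mn²⁺ is the cathode (higher E°), Tl⁺/Tl the anode: E°cell = +1.51 − (-0.37) = +1.88 V, n = 5.
Overall: MnO₄⁻(aq) + 8 H⁺(aq) + 5 Tl(s) → Mn²⁺(aq) + 4 H₂O(l) + 5 Tl⁺(aq)
Q = [Mn²⁺]·[Tl⁺]^5 / ([MnO₄⁻]·[H⁺]^8); log Q = 2.651.
E = E° − (0.0592/n) log Q = +1.88 − (0.0592/5)(2.651) = +1.849 V.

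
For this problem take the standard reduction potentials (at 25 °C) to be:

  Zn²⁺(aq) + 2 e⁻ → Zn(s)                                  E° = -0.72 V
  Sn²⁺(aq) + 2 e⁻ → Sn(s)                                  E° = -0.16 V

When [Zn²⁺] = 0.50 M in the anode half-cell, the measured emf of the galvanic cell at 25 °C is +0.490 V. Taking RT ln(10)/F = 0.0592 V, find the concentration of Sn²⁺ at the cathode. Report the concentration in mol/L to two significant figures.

0.0022 M

Sn²⁺/Sn is the cathode, Zn²⁺/Zn the anode: E°cell = +0.56 V, n = 2.
Overall reaction: Sn²⁺(aq) + Zn(s) → Sn(s) + Zn²⁺(aq); Q = [Zn²⁺]^1/[Sn²⁺]^1.
From E = E° − (0.0592/n) log Q: log Q = (E° − E)·n/0.0592 = (+0.56 − (+0.490))·2/0.0592 = 2.3649.
So 1·log[Sn²⁺] = 1·log(0.5) − log Q = -0.3010 − (2.3649) = -2.6659; [Sn²⁺] = 10^(-2.6659) ≈ 0.0022 M.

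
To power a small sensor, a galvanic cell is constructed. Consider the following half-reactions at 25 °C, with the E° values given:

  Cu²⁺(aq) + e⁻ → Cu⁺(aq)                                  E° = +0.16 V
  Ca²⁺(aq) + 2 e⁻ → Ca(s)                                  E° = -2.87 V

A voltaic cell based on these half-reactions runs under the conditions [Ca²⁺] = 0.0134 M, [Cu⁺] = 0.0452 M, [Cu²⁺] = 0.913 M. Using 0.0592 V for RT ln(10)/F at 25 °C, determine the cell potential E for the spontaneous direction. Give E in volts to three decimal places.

Cu²⁺/Cu⁺ is the cathode (higher E°), Ca²⁺/Ca the anode: E°cell = +0.16 − (-2.87) = +3.03 V, n = 2.
Overall: 2 Cu²⁺(aq) + Ca(s) → 2 Cu⁺(aq) + Ca²⁺(aq)
Q = [Cu⁺]^2·[Ca²⁺] / ([Cu²⁺]^2); log Q = -4.484.
E = E° − (0.0592/n) log Q = +3.03 − (0.0592/2)(-4.484) = +3.163 V.

+3.163 V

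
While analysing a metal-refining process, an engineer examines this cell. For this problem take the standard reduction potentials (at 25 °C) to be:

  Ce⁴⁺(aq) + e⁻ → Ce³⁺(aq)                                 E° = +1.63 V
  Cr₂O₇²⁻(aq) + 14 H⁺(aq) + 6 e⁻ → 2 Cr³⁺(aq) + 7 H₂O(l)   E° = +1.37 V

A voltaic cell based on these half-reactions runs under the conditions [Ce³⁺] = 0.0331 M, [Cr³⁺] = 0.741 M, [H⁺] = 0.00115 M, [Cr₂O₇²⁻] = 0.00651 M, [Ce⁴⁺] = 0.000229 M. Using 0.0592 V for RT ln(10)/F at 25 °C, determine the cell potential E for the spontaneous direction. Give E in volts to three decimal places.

+0.557 V

Ce⁴⁺/Ce³⁺ is the cathode (higher E°), Cr₂O₇²⁻/Cr³⁺ the anode: E°cell = +1.63 − (+1.37) = +0.26 V, n = 6.
Overall: 6 Ce⁴⁺(aq) + 2 Cr³⁺(aq) + 7 H₂O(l) → 6 Ce³⁺(aq) + Cr₂O₇²⁻(aq) + 14 H⁺(aq)
Q = [Ce³⁺]^6·[Cr₂O₇²⁻]·[H⁺]^14 / ([Ce⁴⁺]^6·[Cr³⁺]^2); log Q = -30.116.
E = E° − (0.0592/n) log Q = +0.26 − (0.0592/6)(-30.116) = +0.557 V.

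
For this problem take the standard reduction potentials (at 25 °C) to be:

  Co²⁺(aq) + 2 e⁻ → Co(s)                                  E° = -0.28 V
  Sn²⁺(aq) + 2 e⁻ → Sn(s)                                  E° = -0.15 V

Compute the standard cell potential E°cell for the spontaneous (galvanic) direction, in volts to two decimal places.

The Sn²⁺/Sn couple has the higher reduction potential, so it is the cathode; Co²⁺/Co is oxidised at the anode.
E°cell = E°(cathode) − E°(anode) = (-0.15) − (-0.28) = +0.13 V.
Since E°cell > 0, the reaction is spontaneous under standard conditions.

+0.13 V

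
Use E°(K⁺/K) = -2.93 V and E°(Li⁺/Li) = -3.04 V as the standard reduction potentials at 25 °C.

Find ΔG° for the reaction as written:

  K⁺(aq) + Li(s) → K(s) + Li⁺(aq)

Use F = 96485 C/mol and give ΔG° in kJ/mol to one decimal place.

-10.6 kJ/mol

As written, K⁺/K is reduced (cathode) and Li⁺/Li is oxidised (anode), so E°cell = (-2.93) − (-3.04) = +0.11 V.
Balancing electrons gives n = 1.
ΔG° = −nFE° = −(1)(96485)(+0.11) = -10,613 J = -10.6 kJ/mol.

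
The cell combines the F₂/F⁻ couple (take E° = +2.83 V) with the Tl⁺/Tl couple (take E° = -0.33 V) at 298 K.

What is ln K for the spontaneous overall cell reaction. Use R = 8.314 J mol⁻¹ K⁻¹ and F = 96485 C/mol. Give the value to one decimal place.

246.1

Cathode: F₂/F⁻; anode: Tl⁺/Tl. E°cell = (+2.83) − (-0.33) = +3.16 V, with n = 2.
ΔG° = −nFE° = −RT ln K, so ln K = nFE°/(RT) = (2)(96485)(+3.16) / ((8.314)(298)) = 246.122.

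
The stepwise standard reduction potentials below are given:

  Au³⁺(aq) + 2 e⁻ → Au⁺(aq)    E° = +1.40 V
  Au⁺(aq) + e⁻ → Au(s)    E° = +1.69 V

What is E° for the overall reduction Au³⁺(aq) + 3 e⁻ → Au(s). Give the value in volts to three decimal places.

+1.497 V

Since ΔG° = −nFE° is additive over sequential reductions, n₃E°₃ = n₁E°₁ + n₂E°₂.
E°₃ = (2×+1.40 + 1×+1.69) / 3 = (+4.490) / 3 = +1.497 V.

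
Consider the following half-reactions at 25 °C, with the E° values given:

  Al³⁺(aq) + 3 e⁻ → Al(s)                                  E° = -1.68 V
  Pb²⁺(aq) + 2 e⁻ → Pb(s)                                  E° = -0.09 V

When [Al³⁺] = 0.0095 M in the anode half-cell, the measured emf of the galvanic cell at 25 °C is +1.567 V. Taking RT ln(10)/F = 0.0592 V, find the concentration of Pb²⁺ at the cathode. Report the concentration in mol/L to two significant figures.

Pb²⁺/Pb is the cathode, Al³⁺/Al the anode: E°cell = +1.59 V, n = 6.
Overall reaction: 3 Pb²⁺(aq) + 2 Al(s) → 3 Pb(s) + 2 Al³⁺(aq); Q = [Al³⁺]^2/[Pb²⁺]^3.
From E = E° − (0.0592/n) log Q: log Q = (E° − E)·n/0.0592 = (+1.59 − (+1.567))·6/0.0592 = 2.3311.
So 3·log[Pb²⁺] = 2·log(0.0095) − log Q = -4.0446 − (2.3311) = -6.3757; log[Pb²⁺] = -6.3757 / 3 = -2.1252; [Pb²⁺] = 10^(-2.1252) ≈ 0.0075 M.

0.0075 M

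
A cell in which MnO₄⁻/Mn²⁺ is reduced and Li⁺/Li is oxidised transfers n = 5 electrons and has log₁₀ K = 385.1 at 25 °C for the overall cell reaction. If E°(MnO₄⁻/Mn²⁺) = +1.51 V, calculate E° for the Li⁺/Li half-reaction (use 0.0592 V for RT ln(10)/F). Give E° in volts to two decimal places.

-3.05 V

E°cell = (0.0592/n)·log K = (0.0592/5)(385.1) = +4.560 V.
Since MnO₄⁻/Mn²⁺ is the cathode and Li⁺/Li the anode, E°cell = E°(MnO₄⁻/Mn²⁺) − E°(Li⁺/Li).
So E°(Li⁺/Li) = E°(MnO₄⁻/Mn²⁺) − E°cell = (+1.51) − (+4.560) = -3.05 V.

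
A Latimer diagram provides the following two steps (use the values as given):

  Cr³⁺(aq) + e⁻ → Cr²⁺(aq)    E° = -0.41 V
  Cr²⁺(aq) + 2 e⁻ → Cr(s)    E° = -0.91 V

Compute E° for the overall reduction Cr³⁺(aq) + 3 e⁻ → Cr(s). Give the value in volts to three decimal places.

-0.743 V

Standard free energies of sequential steps add: ΔG°₃ = ΔG°₁ + ΔG°₂, so n₃E°₃ = n₁E°₁ + n₂E°₂.
E°₃ = (1×-0.41 + 2×-0.91) / 3 = (-2.230) / 3 = -0.743 V.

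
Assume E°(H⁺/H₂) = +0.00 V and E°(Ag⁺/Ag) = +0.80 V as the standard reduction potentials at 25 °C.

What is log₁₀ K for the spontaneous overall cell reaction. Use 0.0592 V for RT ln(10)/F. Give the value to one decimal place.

Cathode: Ag⁺/Ag; anode: H⁺/H₂. E°cell = +0.80 V, n = 2.
log K = nE°cell / 0.0592 = (2)(+0.80) / 0.0592 = 27.0.

27.0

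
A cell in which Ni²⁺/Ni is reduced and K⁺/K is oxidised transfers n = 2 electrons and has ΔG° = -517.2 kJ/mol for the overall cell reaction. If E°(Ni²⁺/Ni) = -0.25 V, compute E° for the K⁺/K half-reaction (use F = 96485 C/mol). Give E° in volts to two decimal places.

E°cell = −ΔG°/(nF) = −(-517.2×10³)/((2)(96485)) = +2.680 V.
Since Ni²⁺/Ni is the cathode and K⁺/K the anode, E°cell = E°(Ni²⁺/Ni) − E°(K⁺/K).
So E°(K⁺/K) = E°(Ni²⁺/Ni) − E°cell = (-0.25) − (+2.680) = -2.93 V.

-2.93 V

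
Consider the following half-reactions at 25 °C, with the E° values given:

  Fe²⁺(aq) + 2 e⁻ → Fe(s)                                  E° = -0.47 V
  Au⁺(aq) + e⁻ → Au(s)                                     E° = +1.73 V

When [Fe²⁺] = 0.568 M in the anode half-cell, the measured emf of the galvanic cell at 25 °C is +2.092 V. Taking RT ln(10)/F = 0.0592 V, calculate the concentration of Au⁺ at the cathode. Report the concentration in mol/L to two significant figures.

0.011 M

Au⁺/Au is the cathode, Fe²⁺/Fe the anode: E°cell = +2.20 V, n = 2.
Overall reaction: 2 Au⁺(aq) + Fe(s) → 2 Au(s) + Fe²⁺(aq); Q = [Fe²⁺]^1/[Au⁺]^2.
From E = E° − (0.0592/n) log Q: log Q = (E° − E)·n/0.0592 = (+2.20 − (+2.092))·2/0.0592 = 3.6486.
So 2·log[Au⁺] = 1·log(0.568) − log Q = -0.2457 − (3.6486) = -3.8943; log[Au⁺] = -3.8943 / 2 = -1.9471; [Au⁺] = 10^(-1.9471) ≈ 0.011 M.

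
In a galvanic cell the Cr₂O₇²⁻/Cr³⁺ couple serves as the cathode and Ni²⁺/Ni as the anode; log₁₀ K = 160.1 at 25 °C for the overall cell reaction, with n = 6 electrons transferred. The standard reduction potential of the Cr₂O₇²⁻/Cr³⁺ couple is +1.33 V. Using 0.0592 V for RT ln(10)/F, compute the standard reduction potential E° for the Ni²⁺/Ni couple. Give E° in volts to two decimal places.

E°cell = (0.0592/n)·log K = (0.0592/6)(160.1) = +1.580 V.
Since Cr₂O₇²⁻/Cr³⁺ is the cathode and Ni²⁺/Ni the anode, E°cell = E°(Cr₂O₇²⁻/Cr³⁺) − E°(Ni²⁺/Ni).
So E°(Ni²⁺/Ni) = E°(Cr₂O₇²⁻/Cr³⁺) − E°cell = (+1.33) − (+1.580) = -0.25 V.

-0.25 V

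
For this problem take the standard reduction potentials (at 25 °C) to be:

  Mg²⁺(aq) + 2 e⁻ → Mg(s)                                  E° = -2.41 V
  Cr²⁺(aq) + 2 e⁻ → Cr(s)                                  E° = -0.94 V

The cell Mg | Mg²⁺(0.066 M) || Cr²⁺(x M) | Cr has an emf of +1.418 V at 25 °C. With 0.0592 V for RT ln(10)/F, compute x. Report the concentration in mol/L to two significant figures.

Cr²⁺/Cr is the cathode, Mg²⁺/Mg the anode: E°cell = +1.47 V, n = 2.
Overall reaction: Cr²⁺(aq) + Mg(s) → Cr(s) + Mg²⁺(aq); Q = [Mg²⁺]^1/[Cr²⁺]^1.
From E = E° − (0.0592/n) log Q: log Q = (E° − E)·n/0.0592 = (+1.47 − (+1.418))·2/0.0592 = 1.7568.
So 1·log[Cr²⁺] = 1·log(0.066) − log Q = -1.1805 − (1.7568) = -2.9373; [Cr²⁺] = 10^(-2.9373) ≈ 0.0012 M.

0.0012 M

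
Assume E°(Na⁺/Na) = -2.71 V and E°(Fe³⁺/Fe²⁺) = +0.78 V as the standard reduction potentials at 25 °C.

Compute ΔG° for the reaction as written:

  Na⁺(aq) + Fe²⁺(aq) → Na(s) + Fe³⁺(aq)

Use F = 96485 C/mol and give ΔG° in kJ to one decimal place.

As written, Na⁺/Na is reduced (cathode) and Fe³⁺/Fe²⁺ is oxidised (anode), so E°cell = (-2.71) − (+0.78) = -3.49 V.
Balancing electrons gives n = 1.
ΔG° = −nFE° = −(1)(96485)(-3.49) = 336,733 J = +336.7 kJ.

+336.7 kJ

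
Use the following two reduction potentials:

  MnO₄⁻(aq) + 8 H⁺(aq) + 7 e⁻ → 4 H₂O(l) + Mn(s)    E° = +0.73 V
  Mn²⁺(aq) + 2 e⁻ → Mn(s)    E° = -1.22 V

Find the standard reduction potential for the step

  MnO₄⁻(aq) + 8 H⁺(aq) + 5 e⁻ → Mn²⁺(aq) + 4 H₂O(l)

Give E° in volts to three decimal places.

Sequential free energies add, so n₃E°₃ = n₁E°₁ + n₂E°₂.
With n₃ = 7, and the known step contributing 2×(-1.22) V, the unknown satisfies 5·E° = 7×(+0.73) − 2×(-1.22) = +7.550.
E° = +7.550 / 5 = +1.510 V.

+1.510 V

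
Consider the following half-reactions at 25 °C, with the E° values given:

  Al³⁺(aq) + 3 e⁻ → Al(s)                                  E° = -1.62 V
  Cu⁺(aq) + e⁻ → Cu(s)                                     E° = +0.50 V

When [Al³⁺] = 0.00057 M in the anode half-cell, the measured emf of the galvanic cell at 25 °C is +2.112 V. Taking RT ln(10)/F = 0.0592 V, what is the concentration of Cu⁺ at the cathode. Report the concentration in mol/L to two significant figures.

Cu⁺/Cu is the cathode, Al³⁺/Al the anode: E°cell = +2.12 V, n = 3.
Overall reaction: 3 Cu⁺(aq) + Al(s) → 3 Cu(s) + Al³⁺(aq); Q = [Al³⁺]^1/[Cu⁺]^3.
From E = E° − (0.0592/n) log Q: log Q = (E° − E)·n/0.0592 = (+2.12 − (+2.112))·3/0.0592 = 0.4054.
So 3·log[Cu⁺] = 1·log(0.00057) − log Q = -3.2441 − (0.4054) = -3.6495; log[Cu⁺] = -3.6495 / 3 = -1.2165; [Cu⁺] = 10^(-1.2165) ≈ 0.061 M.

0.061 M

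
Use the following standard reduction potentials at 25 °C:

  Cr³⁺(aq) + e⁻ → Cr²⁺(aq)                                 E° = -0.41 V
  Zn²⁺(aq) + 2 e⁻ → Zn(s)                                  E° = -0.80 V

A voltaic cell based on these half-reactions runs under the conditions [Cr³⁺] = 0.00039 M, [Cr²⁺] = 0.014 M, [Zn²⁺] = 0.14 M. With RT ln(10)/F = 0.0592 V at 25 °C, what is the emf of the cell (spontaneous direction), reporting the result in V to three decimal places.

Cr³⁺/Cr²⁺ is the cathode (higher E°), Zn²⁺/Zn the anode: E°cell = -0.41 − (-0.80) = +0.39 V, n = 2.
Overall: 2 Cr³⁺(aq) + Zn(s) → 2 Cr²⁺(aq) + Zn²⁺(aq)
Q = [Cr²⁺]^2·[Zn²⁺] / ([Cr³⁺]^2); log Q = 2.256.
E = E° − (0.0592/n) log Q = +0.39 − (0.0592/2)(2.256) = +0.323 V.

+0.323 V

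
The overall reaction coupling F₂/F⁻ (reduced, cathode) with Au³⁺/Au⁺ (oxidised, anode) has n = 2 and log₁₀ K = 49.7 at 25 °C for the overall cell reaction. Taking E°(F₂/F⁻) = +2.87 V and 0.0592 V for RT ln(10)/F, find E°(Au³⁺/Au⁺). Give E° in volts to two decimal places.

E°cell = (0.0592/n)·log K = (0.0592/2)(49.7) = +1.471 V.
Since F₂/F⁻ is the cathode and Au³⁺/Au⁺ the anode, E°cell = E°(F₂/F⁻) − E°(Au³⁺/Au⁺).
So E°(Au³⁺/Au⁺) = E°(F₂/F⁻) − E°cell = (+2.87) − (+1.471) = +1.40 V.

+1.40 V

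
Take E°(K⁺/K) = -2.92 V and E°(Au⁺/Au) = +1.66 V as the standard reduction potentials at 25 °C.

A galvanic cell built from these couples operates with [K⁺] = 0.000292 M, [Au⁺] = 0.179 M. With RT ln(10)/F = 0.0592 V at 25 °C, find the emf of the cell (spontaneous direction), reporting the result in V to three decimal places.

Au⁺/Au is the cathode (higher E°), K⁺/K the anode: E°cell = +1.66 − (-2.92) = +4.58 V, n = 1.
Overall: Au⁺(aq) + K(s) → Au(s) + K⁺(aq)
Q = [K⁺] / ([Au⁺]); log Q = -2.787.
E = E° − (0.0592/n) log Q = +4.58 − (0.0592/1)(-2.787) = +4.745 V.

+4.745 V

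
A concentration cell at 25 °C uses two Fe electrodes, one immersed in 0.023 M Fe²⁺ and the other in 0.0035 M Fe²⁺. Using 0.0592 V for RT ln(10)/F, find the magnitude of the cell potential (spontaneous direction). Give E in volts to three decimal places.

+0.024 V

For a concentration cell E°cell = 0. The 0.023 M side is the cathode (reduction is favoured where [Fe²⁺] is higher).
With n = 2, E = −(0.0592/2) log([Fe²⁺]ₐₙ/[Fe²⁺]꜀ₐₜ) = −(0.0592/2) log(0.0035/0.023) = −(0.0592/2)(-0.818) = +0.024 V.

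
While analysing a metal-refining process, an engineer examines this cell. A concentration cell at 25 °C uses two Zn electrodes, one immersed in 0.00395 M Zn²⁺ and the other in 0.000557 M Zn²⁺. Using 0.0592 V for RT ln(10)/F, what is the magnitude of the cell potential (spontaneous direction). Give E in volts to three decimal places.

For a concentration cell E°cell = 0. The 0.00395 M side is the cathode (reduction is favoured where [Zn²⁺] is higher).
With n = 2, E = −(0.0592/2) log([Zn²⁺]ₐₙ/[Zn²⁺]꜀ₐₜ) = −(0.0592/2) log(0.000557/0.00395) = −(0.0592/2)(-0.851) = +0.025 V.

+0.025 V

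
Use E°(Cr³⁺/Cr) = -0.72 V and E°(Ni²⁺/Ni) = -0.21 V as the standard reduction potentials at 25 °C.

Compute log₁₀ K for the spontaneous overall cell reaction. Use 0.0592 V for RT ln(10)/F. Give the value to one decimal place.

Cathode: Ni²⁺/Ni; anode: Cr³⁺/Cr. E°cell = +0.51 V, n = 6.
log K = nE°cell / 0.0592 = (6)(+0.51) / 0.0592 = 51.7.

51.7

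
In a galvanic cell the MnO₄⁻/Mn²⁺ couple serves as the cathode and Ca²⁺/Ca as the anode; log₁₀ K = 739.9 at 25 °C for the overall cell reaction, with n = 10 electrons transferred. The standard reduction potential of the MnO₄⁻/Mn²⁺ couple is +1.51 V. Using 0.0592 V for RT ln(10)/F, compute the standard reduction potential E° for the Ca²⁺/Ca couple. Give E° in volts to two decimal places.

E°cell = (0.0592/n)·log K = (0.0592/10)(739.9) = +4.380 V.
Since MnO₄⁻/Mn²⁺ is the cathode and Ca²⁺/Ca the anode, E°cell = E°(MnO₄⁻/Mn²⁺) − E°(Ca²⁺/Ca).
So E°(Ca²⁺/Ca) = E°(MnO₄⁻/Mn²⁺) − E°cell = (+1.51) − (+4.380) = -2.87 V.

-2.87 V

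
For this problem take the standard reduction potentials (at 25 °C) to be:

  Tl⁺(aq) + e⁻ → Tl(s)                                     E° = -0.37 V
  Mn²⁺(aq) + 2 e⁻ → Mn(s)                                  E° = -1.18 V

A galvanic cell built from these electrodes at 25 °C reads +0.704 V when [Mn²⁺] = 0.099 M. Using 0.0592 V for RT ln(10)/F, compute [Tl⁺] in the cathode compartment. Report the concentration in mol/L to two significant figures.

Tl⁺/Tl is the cathode, Mn²⁺/Mn the anode: E°cell = +0.81 V, n = 2.
Overall reaction: 2 Tl⁺(aq) + Mn(s) → 2 Tl(s) + Mn²⁺(aq); Q = [Mn²⁺]^1/[Tl⁺]^2.
From E = E° − (0.0592/n) log Q: log Q = (E° − E)·n/0.0592 = (+0.81 − (+0.704))·2/0.0592 = 3.5811.
So 2·log[Tl⁺] = 1·log(0.099) − log Q = -1.0044 − (3.5811) = -4.5855; log[Tl⁺] = -4.5855 / 2 = -2.2927; [Tl⁺] = 10^(-2.2927) ≈ 0.0051 M.

0.0051 M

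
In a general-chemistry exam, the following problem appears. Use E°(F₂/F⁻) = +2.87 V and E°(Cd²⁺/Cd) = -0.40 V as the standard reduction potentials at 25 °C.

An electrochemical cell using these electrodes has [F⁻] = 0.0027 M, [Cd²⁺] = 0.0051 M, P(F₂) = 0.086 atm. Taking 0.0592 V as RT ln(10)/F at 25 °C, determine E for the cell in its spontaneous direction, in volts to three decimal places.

+3.458 V

F₂/F⁻ is the cathode (higher E°), Cd²⁺/Cd the anode: E°cell = +2.87 − (-0.40) = +3.27 V, n = 2.
Overall: F₂(g) + Cd(s) → 2 F⁻(aq) + Cd²⁺(aq)
Q = [F⁻]^2·[Cd²⁺] / (P(F₂)); log Q = -6.364.
E = E° − (0.0592/n) log Q = +3.27 − (0.0592/2)(-6.364) = +3.458 V.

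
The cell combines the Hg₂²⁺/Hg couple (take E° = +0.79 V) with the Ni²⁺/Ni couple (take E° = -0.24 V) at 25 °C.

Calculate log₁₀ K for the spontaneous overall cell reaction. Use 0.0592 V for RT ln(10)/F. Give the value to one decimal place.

Cathode: Hg₂²⁺/Hg; anode: Ni²⁺/Ni. E°cell = +1.03 V, n = 2.
log K = nE°cell / 0.0592 = (2)(+1.03) / 0.0592 = 34.8.

34.8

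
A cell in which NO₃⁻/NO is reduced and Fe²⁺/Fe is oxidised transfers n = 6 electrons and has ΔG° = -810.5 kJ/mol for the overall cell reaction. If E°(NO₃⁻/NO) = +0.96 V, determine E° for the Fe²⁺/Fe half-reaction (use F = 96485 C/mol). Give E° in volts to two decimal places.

E°cell = −ΔG°/(nF) = −(-810.5×10³)/((6)(96485)) = +1.400 V.
Since NO₃⁻/NO is the cathode and Fe²⁺/Fe the anode, E°cell = E°(NO₃⁻/NO) − E°(Fe²⁺/Fe).
So E°(Fe²⁺/Fe) = E°(NO₃⁻/NO) − E°cell = (+0.96) − (+1.400) = -0.44 V.

-0.44 V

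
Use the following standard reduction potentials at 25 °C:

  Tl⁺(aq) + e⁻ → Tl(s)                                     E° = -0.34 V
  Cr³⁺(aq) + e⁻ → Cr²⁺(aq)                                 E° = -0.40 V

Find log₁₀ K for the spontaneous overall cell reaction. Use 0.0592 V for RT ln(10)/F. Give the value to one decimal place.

1.0

Cathode: Tl⁺/Tl; anode: Cr³⁺/Cr²⁺. E°cell = +0.06 V, n = 1.
log K = nE°cell / 0.0592 = (1)(+0.06) / 0.0592 = 1.0.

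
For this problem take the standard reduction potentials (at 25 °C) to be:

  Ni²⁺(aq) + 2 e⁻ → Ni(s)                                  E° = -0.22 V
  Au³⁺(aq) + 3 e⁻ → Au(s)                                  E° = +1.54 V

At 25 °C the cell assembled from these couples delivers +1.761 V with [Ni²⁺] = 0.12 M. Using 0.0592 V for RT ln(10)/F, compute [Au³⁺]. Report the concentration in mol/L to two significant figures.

0.047 M

Au³⁺/Au is the cathode, Ni²⁺/Ni the anode: E°cell = +1.76 V, n = 6.
Overall reaction: 2 Au³⁺(aq) + 3 Ni(s) → 2 Au(s) + 3 Ni²⁺(aq); Q = [Ni²⁺]^3/[Au³⁺]^2.
From E = E° − (0.0592/n) log Q: log Q = (E° − E)·n/0.0592 = (+1.76 − (+1.761))·6/0.0592 = -0.1014.
So 2·log[Au³⁺] = 3·log(0.12) − log Q = -2.7625 − (-0.1014) = -2.6611; log[Au³⁺] = -2.6611 / 2 = -1.3305; [Au³⁺] = 10^(-1.3305) ≈ 0.047 M.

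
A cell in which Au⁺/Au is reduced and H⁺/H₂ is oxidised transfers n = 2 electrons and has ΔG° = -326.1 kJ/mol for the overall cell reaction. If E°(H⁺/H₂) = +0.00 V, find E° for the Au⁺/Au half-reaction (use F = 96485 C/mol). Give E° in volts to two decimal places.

+1.69 V

E°cell = −ΔG°/(nF) = −(-326.1×10³)/((2)(96485)) = +1.690 V.
Since Au⁺/Au is the cathode and H⁺/H₂ the anode, E°cell = E°(Au⁺/Au) − E°(H⁺/H₂).
So E°(Au⁺/Au) = E°cell + E°(H⁺/H₂) = +1.690 + (+0.00) = +1.69 V.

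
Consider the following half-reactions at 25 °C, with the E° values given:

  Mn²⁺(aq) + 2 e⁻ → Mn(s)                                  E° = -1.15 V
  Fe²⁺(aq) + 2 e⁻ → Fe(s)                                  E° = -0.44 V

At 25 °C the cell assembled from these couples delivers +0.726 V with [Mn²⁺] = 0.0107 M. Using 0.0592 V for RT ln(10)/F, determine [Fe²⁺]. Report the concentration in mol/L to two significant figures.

0.037 M

Fe²⁺/Fe is the cathode, Mn²⁺/Mn the anode: E°cell = +0.71 V, n = 2.
Overall reaction: Fe²⁺(aq) + Mn(s) → Fe(s) + Mn²⁺(aq); Q = [Mn²⁺]^1/[Fe²⁺]^1.
From E = E° − (0.0592/n) log Q: log Q = (E° − E)·n/0.0592 = (+0.71 − (+0.726))·2/0.0592 = -0.5405.
So 1·log[Fe²⁺] = 1·log(0.0107) − log Q = -1.9706 − (-0.5405) = -1.4301; [Fe²⁺] = 10^(-1.4301) ≈ 0.037 M.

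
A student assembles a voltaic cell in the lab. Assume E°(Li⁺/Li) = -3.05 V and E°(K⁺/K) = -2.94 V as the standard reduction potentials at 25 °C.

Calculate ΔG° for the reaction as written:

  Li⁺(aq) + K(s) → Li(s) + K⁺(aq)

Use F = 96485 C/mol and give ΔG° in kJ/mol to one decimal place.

As written, Li⁺/Li is reduced (cathode) and K⁺/K is oxidised (anode), so E°cell = (-3.05) − (-2.94) = -0.11 V.
Balancing electrons gives n = 1.
ΔG° = −nFE° = −(1)(96485)(-0.11) = 10,613 J = +10.6 kJ/mol.

+10.6 kJ/mol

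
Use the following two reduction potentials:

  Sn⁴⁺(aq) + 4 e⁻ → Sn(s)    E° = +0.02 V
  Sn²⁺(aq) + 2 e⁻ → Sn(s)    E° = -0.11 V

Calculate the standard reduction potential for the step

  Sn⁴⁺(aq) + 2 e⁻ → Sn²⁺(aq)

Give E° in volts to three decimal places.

Sequential free energies add, so n₃E°₃ = n₁E°₁ + n₂E°₂.
With n₃ = 4, and the known step contributing 2×(-0.11) V, the unknown satisfies 2·E° = 4×(+0.02) − 2×(-0.11) = +0.300.
E° = +0.300 / 2 = +0.150 V.

+0.150 V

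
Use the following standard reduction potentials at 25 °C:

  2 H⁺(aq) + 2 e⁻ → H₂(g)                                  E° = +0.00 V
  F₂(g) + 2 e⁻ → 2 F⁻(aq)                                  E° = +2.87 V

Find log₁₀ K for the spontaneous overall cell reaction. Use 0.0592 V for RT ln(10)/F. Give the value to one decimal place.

Cathode: F₂/F⁻; anode: H⁺/H₂. E°cell = +2.87 V, n = 2.
log K = nE°cell / 0.0592 = (2)(+2.87) / 0.0592 = 97.0.

97.0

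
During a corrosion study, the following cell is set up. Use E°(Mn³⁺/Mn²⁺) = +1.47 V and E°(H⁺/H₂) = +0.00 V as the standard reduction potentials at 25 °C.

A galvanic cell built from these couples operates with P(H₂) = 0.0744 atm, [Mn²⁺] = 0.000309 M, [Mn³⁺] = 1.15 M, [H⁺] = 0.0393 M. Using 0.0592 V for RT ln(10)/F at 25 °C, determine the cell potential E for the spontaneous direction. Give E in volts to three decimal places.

Mn³⁺/Mn²⁺ is the cathode (higher E°), H⁺/H₂ the anode: E°cell = +1.47 − (+0.00) = +1.47 V, n = 2.
Overall: 2 Mn³⁺(aq) + H₂(g) → 2 Mn²⁺(aq) + 2 H⁺(aq)
Q = [Mn²⁺]^2·[H⁺]^2 / ([Mn³⁺]^2·P(H₂)); log Q = -8.824.
E = E° − (0.0592/n) log Q = +1.47 − (0.0592/2)(-8.824) = +1.731 V.

+1.731 V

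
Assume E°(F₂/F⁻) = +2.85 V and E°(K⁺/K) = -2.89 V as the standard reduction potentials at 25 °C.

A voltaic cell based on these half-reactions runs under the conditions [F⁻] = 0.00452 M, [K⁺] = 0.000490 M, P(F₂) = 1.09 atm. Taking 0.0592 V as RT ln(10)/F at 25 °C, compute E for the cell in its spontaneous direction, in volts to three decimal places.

F₂/F⁻ is the cathode (higher E°), K⁺/K the anode: E°cell = +2.85 − (-2.89) = +5.74 V, n = 2.
Overall: F₂(g) + 2 K(s) → 2 F⁻(aq) + 2 K⁺(aq)
Q = [F⁻]^2·[K⁺]^2 / (P(F₂)); log Q = -11.347.
E = E° − (0.0592/n) log Q = +5.74 − (0.0592/2)(-11.347) = +6.076 V.

+6.076 V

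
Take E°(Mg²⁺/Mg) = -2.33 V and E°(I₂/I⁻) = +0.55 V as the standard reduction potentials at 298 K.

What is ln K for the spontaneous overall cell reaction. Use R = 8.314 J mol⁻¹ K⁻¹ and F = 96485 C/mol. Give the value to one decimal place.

224.3

Cathode: I₂/I⁻; anode: Mg²⁺/Mg. E°cell = (+0.55) − (-2.33) = +2.88 V, with n = 2.
ΔG° = −nFE° = −RT ln K, so ln K = nFE°/(RT) = (2)(96485)(+2.88) / ((8.314)(298)) = 224.314.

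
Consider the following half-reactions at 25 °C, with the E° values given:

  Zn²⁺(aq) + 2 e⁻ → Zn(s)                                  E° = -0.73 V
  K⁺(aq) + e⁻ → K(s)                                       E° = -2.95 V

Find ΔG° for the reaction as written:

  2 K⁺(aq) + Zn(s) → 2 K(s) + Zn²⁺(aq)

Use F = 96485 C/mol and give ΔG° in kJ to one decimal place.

+428.4 kJ

As written, K⁺/K is reduced (cathode) and Zn²⁺/Zn is oxidised (anode), so E°cell = (-2.95) − (-0.73) = -2.22 V.
Balancing electrons gives n = 2.
ΔG° = −nFE° = −(2)(96485)(-2.22) = 428,393 J = +428.4 kJ.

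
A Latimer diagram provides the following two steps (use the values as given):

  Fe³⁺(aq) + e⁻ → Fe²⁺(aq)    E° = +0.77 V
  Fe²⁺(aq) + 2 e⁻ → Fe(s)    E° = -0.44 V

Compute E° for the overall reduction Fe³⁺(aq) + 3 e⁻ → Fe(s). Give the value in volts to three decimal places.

-0.037 V

Since ΔG° = −nFE° is additive over sequential reductions, n₃E°₃ = n₁E°₁ + n₂E°₂.
E°₃ = (1×+0.77 + 2×-0.44) / 3 = (-0.110) / 3 = -0.037 V.
E° values themselves are not directly additive — weighting by electron count is essential.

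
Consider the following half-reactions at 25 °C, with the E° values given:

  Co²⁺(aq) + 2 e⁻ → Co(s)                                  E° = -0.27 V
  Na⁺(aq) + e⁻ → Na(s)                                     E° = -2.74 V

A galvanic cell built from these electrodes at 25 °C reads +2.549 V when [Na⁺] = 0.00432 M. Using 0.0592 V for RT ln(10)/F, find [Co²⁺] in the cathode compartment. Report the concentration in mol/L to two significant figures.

0.0087 M

Co²⁺/Co is the cathode, Na⁺/Na the anode: E°cell = +2.47 V, n = 2.
Overall reaction: Co²⁺(aq) + 2 Na(s) → Co(s) + 2 Na⁺(aq); Q = [Na⁺]^2/[Co²⁺]^1.
From E = E° − (0.0592/n) log Q: log Q = (E° − E)·n/0.0592 = (+2.47 − (+2.549))·2/0.0592 = -2.6689.
So 1·log[Co²⁺] = 2·log(0.00432) − log Q = -4.7290 − (-2.6689) = -2.0601; [Co²⁺] = 10^(-2.0601) ≈ 0.0087 M.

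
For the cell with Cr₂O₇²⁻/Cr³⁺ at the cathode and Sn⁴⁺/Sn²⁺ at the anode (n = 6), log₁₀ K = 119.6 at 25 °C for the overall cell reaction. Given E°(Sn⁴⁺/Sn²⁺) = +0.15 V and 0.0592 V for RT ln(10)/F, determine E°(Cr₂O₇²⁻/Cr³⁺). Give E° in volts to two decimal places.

+1.33 V

E°cell = (0.0592/n)·log K = (0.0592/6)(119.6) = +1.180 V.
Since Cr₂O₇²⁻/Cr³⁺ is the cathode and Sn⁴⁺/Sn²⁺ the anode, E°cell = E°(Cr₂O₇²⁻/Cr³⁺) − E°(Sn⁴⁺/Sn²⁺).
So E°(Cr₂O₇²⁻/Cr³⁺) = E°cell + E°(Sn⁴⁺/Sn²⁺) = +1.180 + (+0.15) = +1.33 V.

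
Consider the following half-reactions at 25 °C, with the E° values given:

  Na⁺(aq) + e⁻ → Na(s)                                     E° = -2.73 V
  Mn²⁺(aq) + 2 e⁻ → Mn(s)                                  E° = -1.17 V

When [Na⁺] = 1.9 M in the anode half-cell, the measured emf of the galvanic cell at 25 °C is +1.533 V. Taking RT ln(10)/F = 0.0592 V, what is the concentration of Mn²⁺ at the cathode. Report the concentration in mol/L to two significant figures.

Mn²⁺/Mn is the cathode, Na⁺/Na the anode: E°cell = +1.56 V, n = 2.
Overall reaction: Mn²⁺(aq) + 2 Na(s) → Mn(s) + 2 Na⁺(aq); Q = [Na⁺]^2/[Mn²⁺]^1.
From E = E° − (0.0592/n) log Q: log Q = (E° − E)·n/0.0592 = (+1.56 − (+1.533))·2/0.0592 = 0.9122.
So 1·log[Mn²⁺] = 2·log(1.9) − log Q = 0.5575 − (0.9122) = -0.3547; [Mn²⁺] = 10^(-0.3547) ≈ 0.44 M.

0.44 M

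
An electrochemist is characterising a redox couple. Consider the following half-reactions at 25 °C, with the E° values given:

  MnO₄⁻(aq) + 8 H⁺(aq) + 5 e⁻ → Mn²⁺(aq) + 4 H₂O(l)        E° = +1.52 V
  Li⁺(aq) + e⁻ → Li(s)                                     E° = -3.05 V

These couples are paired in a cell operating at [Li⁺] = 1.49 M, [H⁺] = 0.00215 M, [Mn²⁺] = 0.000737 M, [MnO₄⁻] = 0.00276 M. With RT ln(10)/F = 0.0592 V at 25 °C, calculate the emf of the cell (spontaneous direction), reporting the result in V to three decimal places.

+4.314 V

MnO₄⁻/Mn²⁺ is the cathode (higher E°), Li⁺/Li the anode: E°cell = +1.52 − (-3.05) = +4.57 V, n = 5.
Overall: MnO₄⁻(aq) + 8 H⁺(aq) + 5 Li(s) → Mn²⁺(aq) + 4 H₂O(l) + 5 Li⁺(aq)
Q = [Mn²⁺]·[Li⁺]^5 / ([MnO₄⁻]·[H⁺]^8); log Q = 21.633.
E = E° − (0.0592/n) log Q = +4.57 − (0.0592/5)(21.633) = +4.314 V.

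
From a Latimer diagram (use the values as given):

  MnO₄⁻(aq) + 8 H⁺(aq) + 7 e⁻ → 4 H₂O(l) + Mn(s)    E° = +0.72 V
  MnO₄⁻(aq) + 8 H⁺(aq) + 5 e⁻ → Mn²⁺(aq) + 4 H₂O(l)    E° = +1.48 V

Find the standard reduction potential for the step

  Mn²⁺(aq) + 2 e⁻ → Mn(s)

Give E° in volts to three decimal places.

Sequential free energies add, so n₃E°₃ = n₁E°₁ + n₂E°₂.
With n₃ = 7, and the known step contributing 5×(+1.48) V, the unknown satisfies 2·E° = 7×(+0.72) − 5×(+1.48) = -2.360.
E° = -2.360 / 2 = -1.180 V.

-1.180 V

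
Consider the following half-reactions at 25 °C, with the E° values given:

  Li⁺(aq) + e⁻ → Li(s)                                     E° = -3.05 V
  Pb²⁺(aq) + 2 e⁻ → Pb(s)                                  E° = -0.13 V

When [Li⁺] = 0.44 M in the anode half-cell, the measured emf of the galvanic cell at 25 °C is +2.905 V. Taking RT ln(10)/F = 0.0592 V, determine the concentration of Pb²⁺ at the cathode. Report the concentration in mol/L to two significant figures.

Pb²⁺/Pb is the cathode, Li⁺/Li the anode: E°cell = +2.92 V, n = 2.
Overall reaction: Pb²⁺(aq) + 2 Li(s) → Pb(s) + 2 Li⁺(aq); Q = [Li⁺]^2/[Pb²⁺]^1.
From E = E° − (0.0592/n) log Q: log Q = (E° − E)·n/0.0592 = (+2.92 − (+2.905))·2/0.0592 = 0.5068.
So 1·log[Pb²⁺] = 2·log(0.44) − log Q = -0.7131 − (0.5068) = -1.2199; [Pb²⁺] = 10^(-1.2199) ≈ 0.060 M.

0.060 M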